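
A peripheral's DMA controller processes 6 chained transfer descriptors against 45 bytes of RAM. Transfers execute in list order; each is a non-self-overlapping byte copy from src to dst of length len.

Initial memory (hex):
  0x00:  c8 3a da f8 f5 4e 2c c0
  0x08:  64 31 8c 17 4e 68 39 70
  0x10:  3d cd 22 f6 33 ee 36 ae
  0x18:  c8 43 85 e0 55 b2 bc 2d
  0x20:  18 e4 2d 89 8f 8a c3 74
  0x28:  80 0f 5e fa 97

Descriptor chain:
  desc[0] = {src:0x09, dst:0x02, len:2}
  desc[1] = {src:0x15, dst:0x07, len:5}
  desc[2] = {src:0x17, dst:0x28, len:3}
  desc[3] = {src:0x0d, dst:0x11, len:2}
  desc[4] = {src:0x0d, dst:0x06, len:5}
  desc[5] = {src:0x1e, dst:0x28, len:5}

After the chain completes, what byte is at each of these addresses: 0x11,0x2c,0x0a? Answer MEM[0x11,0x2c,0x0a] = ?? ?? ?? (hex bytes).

[0] 0x09->0x02 len=2 : 31 8c
[1] 0x15->0x07 len=5 : ee 36 ae c8 43
[2] 0x17->0x28 len=3 : ae c8 43
[3] 0x0d->0x11 len=2 : 68 39
[4] 0x0d->0x06 len=5 : 68 39 70 3d 68
[5] 0x1e->0x28 len=5 : bc 2d 18 e4 2d
query mem[0x11]=0x68, mem[0x2c]=0x2d, mem[0x0a]=0x68

MEM[0x11,0x2c,0x0a] = 68 2d 68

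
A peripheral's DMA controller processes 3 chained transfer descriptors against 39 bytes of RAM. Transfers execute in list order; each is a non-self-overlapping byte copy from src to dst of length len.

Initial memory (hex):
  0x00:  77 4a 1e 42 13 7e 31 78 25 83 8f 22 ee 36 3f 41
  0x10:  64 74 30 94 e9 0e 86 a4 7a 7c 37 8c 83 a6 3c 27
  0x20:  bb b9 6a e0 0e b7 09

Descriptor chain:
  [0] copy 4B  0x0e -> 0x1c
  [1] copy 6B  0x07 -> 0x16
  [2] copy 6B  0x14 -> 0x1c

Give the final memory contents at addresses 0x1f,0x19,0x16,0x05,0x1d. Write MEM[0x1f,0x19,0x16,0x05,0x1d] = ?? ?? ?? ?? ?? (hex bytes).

MEM[0x1f,0x19,0x16,0x05,0x1d] = 25 8f 78 7e 0e

[0] 0x0e->0x1c len=4 : 3f 41 64 74
[1] 0x07->0x16 len=6 : 78 25 83 8f 22 ee
[2] 0x14->0x1c len=6 : e9 0e 78 25 83 8f
query mem[0x1f]=0x25, mem[0x19]=0x8f, mem[0x16]=0x78, mem[0x05]=0x7e, mem[0x1d]=0x0e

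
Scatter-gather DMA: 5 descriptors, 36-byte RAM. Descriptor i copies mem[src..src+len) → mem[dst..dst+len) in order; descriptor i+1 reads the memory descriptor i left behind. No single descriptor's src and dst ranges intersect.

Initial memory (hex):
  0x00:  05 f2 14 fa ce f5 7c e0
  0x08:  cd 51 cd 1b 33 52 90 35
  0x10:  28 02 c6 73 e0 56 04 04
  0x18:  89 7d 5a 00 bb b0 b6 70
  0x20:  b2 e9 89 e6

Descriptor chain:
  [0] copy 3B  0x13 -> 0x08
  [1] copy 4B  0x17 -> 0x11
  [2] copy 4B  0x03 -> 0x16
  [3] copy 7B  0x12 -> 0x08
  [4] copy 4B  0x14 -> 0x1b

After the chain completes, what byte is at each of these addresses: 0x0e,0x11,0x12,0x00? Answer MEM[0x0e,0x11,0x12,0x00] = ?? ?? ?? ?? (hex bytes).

#0 dst[0x08+3] := {0x73,0xe0,0x56}
#1 dst[0x11+4] := {0x04,0x89,0x7d,0x5a}
#2 dst[0x16+4] := {0xfa,0xce,0xf5,0x7c}
#3 dst[0x08+7] := {0x89,0x7d,0x5a,0x56,0xfa,0xce,0xf5}
#4 dst[0x1b+4] := {0x5a,0x56,0xfa,0xce}
query mem[0x0e]=0xf5, mem[0x11]=0x04, mem[0x12]=0x89, mem[0x00]=0x05

MEM[0x0e,0x11,0x12,0x00] = f5 04 89 05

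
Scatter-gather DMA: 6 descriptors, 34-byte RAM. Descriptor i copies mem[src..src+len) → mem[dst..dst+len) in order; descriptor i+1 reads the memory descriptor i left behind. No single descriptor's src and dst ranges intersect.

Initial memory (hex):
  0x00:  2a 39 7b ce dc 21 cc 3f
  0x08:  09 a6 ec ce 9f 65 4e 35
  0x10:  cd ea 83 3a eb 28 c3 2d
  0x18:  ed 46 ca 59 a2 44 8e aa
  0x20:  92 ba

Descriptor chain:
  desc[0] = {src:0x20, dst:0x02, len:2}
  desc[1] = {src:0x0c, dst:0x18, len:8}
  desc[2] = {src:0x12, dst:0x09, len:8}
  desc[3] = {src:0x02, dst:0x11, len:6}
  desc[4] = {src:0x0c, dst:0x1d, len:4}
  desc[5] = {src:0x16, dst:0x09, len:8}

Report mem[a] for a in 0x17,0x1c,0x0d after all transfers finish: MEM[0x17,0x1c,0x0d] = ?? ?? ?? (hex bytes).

MEM[0x17,0x1c,0x0d] = 2d cd 4e

[0] 0x20->0x02 len=2 : 92 ba
[1] 0x0c->0x18 len=8 : 9f 65 4e 35 cd ea 83 3a
[2] 0x12->0x09 len=8 : 83 3a eb 28 c3 2d 9f 65
[3] 0x02->0x11 len=6 : 92 ba dc 21 cc 3f
[4] 0x0c->0x1d len=4 : 28 c3 2d 9f
[5] 0x16->0x09 len=8 : 3f 2d 9f 65 4e 35 cd 28
query mem[0x17]=0x2d, mem[0x1c]=0xcd, mem[0x0d]=0x4e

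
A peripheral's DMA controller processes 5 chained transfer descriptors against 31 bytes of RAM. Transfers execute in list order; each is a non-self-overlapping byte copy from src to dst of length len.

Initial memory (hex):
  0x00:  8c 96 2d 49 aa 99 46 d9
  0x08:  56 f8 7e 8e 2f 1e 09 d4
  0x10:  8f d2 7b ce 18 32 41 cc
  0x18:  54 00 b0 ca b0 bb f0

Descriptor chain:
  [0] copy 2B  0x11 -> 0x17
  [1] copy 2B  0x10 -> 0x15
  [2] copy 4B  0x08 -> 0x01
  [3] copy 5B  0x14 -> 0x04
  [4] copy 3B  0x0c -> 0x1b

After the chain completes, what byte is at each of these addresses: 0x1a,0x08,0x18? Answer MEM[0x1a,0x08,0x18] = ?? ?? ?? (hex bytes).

D0: mem[0x17..0x18] <- [d2 7b]
D1: mem[0x15..0x16] <- [8f d2]
D2: mem[0x01..0x04] <- [56 f8 7e 8e]
D3: mem[0x04..0x08] <- [18 8f d2 d2 7b]
D4: mem[0x1b..0x1d] <- [2f 1e 09]
query mem[0x1a]=0xb0, mem[0x08]=0x7b, mem[0x18]=0x7b

MEM[0x1a,0x08,0x18] = b0 7b 7b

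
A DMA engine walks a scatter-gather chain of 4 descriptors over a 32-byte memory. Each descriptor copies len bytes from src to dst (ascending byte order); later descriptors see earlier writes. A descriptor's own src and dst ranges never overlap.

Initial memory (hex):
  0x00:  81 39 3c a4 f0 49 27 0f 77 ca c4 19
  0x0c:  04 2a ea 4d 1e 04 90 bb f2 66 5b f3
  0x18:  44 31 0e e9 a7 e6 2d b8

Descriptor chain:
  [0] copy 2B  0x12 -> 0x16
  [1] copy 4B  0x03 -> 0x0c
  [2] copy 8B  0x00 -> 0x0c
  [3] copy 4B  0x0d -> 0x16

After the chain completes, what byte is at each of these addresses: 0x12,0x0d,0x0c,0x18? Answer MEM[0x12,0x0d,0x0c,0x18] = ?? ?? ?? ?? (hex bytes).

  after D0: wrote 2B at 0x16 = 90bb
  after D1: wrote 4B at 0x0c = a4f04927
  after D2: wrote 8B at 0x0c = 81393ca4f049270f
  after D3: wrote 4B at 0x16 = 393ca4f0
query mem[0x12]=0x27, mem[0x0d]=0x39, mem[0x0c]=0x81, mem[0x18]=0xa4

MEM[0x12,0x0d,0x0c,0x18] = 27 39 81 a4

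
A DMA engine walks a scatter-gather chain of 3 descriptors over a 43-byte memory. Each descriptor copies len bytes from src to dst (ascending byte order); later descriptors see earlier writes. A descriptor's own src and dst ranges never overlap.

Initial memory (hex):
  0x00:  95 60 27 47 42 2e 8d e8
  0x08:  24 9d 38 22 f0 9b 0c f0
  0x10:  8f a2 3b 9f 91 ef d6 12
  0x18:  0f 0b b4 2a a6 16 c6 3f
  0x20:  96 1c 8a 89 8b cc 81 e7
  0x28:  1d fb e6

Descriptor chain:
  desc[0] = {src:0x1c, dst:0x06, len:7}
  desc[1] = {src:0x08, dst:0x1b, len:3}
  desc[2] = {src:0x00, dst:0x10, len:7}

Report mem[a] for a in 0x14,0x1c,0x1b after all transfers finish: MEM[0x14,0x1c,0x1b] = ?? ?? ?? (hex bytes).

[0] 0x1c->0x06 len=7 : a6 16 c6 3f 96 1c 8a
[1] 0x08->0x1b len=3 : c6 3f 96
[2] 0x00->0x10 len=7 : 95 60 27 47 42 2e a6
query mem[0x14]=0x42, mem[0x1c]=0x3f, mem[0x1b]=0xc6

MEM[0x14,0x1c,0x1b] = 42 3f c6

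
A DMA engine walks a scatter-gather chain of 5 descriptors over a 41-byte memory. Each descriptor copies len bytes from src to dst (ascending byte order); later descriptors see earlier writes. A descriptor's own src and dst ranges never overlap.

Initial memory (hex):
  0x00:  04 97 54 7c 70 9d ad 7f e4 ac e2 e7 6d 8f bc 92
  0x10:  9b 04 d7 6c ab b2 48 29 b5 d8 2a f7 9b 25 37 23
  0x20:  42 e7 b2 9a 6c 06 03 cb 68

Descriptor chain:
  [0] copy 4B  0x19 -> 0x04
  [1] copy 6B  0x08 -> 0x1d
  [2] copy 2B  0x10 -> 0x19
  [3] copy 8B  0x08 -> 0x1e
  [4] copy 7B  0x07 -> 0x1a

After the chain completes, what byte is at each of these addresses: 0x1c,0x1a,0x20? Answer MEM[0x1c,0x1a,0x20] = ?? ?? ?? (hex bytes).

MEM[0x1c,0x1a,0x20] = ac 9b 8f

  after D0: wrote 4B at 0x04 = d82af79b
  after D1: wrote 6B at 0x1d = e4ace2e76d8f
  after D2: wrote 2B at 0x19 = 9b04
  after D3: wrote 8B at 0x1e = e4ace2e76d8fbc92
  after D4: wrote 7B at 0x1a = 9be4ace2e76d8f
query mem[0x1c]=0xac, mem[0x1a]=0x9b, mem[0x20]=0x8f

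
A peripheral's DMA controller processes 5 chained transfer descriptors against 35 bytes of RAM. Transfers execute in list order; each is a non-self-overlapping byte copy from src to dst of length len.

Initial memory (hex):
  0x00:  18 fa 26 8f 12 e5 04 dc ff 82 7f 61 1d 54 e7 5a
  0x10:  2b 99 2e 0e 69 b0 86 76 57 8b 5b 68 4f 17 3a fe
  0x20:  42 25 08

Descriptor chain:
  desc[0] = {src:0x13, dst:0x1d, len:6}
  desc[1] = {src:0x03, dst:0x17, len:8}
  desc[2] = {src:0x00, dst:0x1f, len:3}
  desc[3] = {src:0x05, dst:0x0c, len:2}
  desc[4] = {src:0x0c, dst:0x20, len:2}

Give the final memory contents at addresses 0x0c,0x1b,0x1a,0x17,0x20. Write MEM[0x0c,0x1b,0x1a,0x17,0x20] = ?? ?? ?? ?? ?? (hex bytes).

MEM[0x0c,0x1b,0x1a,0x17,0x20] = e5 dc 04 8f e5

  after D0: wrote 6B at 0x1d = 0e69b0867657
  after D1: wrote 8B at 0x17 = 8f12e504dcff827f
  after D2: wrote 3B at 0x1f = 18fa26
  after D3: wrote 2B at 0x0c = e504
  after D4: wrote 2B at 0x20 = e504
query mem[0x0c]=0xe5, mem[0x1b]=0xdc, mem[0x1a]=0x04, mem[0x17]=0x8f, mem[0x20]=0xe5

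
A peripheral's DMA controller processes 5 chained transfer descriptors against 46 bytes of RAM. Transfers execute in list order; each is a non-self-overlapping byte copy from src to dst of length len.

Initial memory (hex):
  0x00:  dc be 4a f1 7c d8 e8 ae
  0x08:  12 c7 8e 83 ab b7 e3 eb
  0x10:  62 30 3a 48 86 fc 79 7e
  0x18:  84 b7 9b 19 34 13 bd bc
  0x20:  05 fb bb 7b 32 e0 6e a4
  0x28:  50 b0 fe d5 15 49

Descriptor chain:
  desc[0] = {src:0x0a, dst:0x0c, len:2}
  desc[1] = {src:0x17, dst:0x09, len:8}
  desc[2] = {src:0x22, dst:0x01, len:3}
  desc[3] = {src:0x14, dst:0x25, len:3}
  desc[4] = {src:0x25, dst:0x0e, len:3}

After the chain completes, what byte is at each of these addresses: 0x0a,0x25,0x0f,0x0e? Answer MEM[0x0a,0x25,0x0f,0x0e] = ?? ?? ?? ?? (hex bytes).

#0 dst[0x0c+2] := {0x8e,0x83}
#1 dst[0x09+8] := {0x7e,0x84,0xb7,0x9b,0x19,0x34,0x13,0xbd}
#2 dst[0x01+3] := {0xbb,0x7b,0x32}
#3 dst[0x25+3] := {0x86,0xfc,0x79}
#4 dst[0x0e+3] := {0x86,0xfc,0x79}
query mem[0x0a]=0x84, mem[0x25]=0x86, mem[0x0f]=0xfc, mem[0x0e]=0x86

MEM[0x0a,0x25,0x0f,0x0e] = 84 86 fc 86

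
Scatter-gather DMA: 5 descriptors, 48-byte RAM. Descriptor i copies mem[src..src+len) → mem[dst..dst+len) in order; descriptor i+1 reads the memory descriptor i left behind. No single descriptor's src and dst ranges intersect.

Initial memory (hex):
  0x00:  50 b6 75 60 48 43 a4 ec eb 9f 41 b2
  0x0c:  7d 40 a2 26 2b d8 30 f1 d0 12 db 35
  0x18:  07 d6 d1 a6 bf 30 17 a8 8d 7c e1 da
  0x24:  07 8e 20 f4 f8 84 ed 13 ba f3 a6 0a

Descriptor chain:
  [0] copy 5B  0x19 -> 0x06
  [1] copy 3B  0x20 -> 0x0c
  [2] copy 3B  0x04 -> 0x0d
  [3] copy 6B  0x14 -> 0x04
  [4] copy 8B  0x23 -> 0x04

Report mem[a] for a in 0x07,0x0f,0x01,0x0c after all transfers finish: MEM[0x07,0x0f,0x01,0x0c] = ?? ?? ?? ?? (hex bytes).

[0] 0x19->0x06 len=5 : d6 d1 a6 bf 30
[1] 0x20->0x0c len=3 : 8d 7c e1
[2] 0x04->0x0d len=3 : 48 43 d6
[3] 0x14->0x04 len=6 : d0 12 db 35 07 d6
[4] 0x23->0x04 len=8 : da 07 8e 20 f4 f8 84 ed
query mem[0x07]=0x20, mem[0x0f]=0xd6, mem[0x01]=0xb6, mem[0x0c]=0x8d

MEM[0x07,0x0f,0x01,0x0c] = 20 d6 b6 8d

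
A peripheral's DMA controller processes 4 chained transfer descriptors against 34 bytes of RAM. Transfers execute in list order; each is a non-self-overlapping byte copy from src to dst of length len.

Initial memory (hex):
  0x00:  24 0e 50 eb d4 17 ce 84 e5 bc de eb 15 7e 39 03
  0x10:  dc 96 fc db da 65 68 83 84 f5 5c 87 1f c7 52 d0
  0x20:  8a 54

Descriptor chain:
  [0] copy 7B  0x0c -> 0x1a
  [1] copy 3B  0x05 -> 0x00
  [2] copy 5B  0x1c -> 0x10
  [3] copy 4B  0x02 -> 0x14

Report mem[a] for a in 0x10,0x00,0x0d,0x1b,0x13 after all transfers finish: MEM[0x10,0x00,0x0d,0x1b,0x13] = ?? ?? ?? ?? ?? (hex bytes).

[0] 0x0c->0x1a len=7 : 15 7e 39 03 dc 96 fc
[1] 0x05->0x00 len=3 : 17 ce 84
[2] 0x1c->0x10 len=5 : 39 03 dc 96 fc
[3] 0x02->0x14 len=4 : 84 eb d4 17
query mem[0x10]=0x39, mem[0x00]=0x17, mem[0x0d]=0x7e, mem[0x1b]=0x7e, mem[0x13]=0x96

MEM[0x10,0x00,0x0d,0x1b,0x13] = 39 17 7e 7e 96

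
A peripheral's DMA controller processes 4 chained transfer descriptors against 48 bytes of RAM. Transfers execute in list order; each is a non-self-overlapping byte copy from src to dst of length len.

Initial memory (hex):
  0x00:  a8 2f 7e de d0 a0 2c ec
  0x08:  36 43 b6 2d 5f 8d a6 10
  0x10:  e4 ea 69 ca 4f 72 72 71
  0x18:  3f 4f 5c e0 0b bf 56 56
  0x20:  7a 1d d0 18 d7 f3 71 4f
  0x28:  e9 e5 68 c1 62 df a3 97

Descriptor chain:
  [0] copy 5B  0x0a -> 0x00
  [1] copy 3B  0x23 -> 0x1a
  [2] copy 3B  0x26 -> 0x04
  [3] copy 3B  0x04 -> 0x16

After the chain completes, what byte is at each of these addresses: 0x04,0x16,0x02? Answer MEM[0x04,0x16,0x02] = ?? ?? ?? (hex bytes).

MEM[0x04,0x16,0x02] = 71 71 5f

D0: mem[0x00..0x04] <- [b6 2d 5f 8d a6]
D1: mem[0x1a..0x1c] <- [18 d7 f3]
D2: mem[0x04..0x06] <- [71 4f e9]
D3: mem[0x16..0x18] <- [71 4f e9]
query mem[0x04]=0x71, mem[0x16]=0x71, mem[0x02]=0x5f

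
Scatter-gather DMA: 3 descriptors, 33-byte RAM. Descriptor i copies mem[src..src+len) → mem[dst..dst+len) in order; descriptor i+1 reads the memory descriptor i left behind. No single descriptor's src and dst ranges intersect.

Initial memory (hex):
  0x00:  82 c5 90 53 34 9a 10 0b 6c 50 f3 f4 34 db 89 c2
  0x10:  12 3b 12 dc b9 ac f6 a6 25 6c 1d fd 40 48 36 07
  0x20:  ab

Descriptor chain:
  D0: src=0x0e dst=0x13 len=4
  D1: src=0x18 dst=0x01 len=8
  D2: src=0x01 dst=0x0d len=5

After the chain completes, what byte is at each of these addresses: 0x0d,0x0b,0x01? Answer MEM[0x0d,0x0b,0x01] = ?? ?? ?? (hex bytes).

[0] 0x0e->0x13 len=4 : 89 c2 12 3b
[1] 0x18->0x01 len=8 : 25 6c 1d fd 40 48 36 07
[2] 0x01->0x0d len=5 : 25 6c 1d fd 40
query mem[0x0d]=0x25, mem[0x0b]=0xf4, mem[0x01]=0x25

MEM[0x0d,0x0b,0x01] = 25 f4 25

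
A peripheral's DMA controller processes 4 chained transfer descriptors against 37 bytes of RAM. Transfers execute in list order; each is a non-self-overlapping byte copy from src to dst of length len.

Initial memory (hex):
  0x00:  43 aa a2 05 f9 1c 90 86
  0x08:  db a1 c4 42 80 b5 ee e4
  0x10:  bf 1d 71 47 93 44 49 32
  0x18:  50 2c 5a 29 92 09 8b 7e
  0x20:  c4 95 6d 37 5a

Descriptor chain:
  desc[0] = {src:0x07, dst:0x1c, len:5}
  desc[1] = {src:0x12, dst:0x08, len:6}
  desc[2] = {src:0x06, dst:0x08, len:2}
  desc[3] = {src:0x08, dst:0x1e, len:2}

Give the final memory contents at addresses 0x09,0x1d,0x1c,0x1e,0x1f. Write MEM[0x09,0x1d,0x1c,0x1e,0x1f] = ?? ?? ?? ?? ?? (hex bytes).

MEM[0x09,0x1d,0x1c,0x1e,0x1f] = 86 db 86 90 86

[0] 0x07->0x1c len=5 : 86 db a1 c4 42
[1] 0x12->0x08 len=6 : 71 47 93 44 49 32
[2] 0x06->0x08 len=2 : 90 86
[3] 0x08->0x1e len=2 : 90 86
query mem[0x09]=0x86, mem[0x1d]=0xdb, mem[0x1c]=0x86, mem[0x1e]=0x90, mem[0x1f]=0x86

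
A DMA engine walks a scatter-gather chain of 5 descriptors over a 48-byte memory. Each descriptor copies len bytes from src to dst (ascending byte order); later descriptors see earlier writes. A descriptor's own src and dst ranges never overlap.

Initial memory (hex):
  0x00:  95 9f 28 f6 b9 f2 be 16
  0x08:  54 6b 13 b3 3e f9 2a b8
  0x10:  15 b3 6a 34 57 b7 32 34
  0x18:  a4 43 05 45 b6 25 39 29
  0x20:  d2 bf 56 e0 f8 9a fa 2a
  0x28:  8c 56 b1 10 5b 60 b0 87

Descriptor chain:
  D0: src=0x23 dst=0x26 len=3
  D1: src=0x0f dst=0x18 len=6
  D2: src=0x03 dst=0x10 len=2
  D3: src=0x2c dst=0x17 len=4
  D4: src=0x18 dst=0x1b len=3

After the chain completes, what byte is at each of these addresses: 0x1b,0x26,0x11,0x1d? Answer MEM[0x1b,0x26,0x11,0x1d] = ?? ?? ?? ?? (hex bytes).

MEM[0x1b,0x26,0x11,0x1d] = 60 e0 b9 87

#0 dst[0x26+3] := {0xe0,0xf8,0x9a}
#1 dst[0x18+6] := {0xb8,0x15,0xb3,0x6a,0x34,0x57}
#2 dst[0x10+2] := {0xf6,0xb9}
#3 dst[0x17+4] := {0x5b,0x60,0xb0,0x87}
#4 dst[0x1b+3] := {0x60,0xb0,0x87}
query mem[0x1b]=0x60, mem[0x26]=0xe0, mem[0x11]=0xb9, mem[0x1d]=0x87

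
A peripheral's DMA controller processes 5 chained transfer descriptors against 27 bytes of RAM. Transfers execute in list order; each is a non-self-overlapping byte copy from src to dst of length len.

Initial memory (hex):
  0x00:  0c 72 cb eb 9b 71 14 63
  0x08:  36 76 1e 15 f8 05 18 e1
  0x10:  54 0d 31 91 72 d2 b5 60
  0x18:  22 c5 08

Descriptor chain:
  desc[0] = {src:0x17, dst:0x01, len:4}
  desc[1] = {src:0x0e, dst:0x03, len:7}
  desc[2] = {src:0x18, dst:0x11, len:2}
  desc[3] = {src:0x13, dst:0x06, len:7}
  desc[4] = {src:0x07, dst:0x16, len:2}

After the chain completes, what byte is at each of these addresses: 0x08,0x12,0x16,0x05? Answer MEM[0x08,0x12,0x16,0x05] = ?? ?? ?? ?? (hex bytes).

MEM[0x08,0x12,0x16,0x05] = d2 c5 72 54

D0: mem[0x01..0x04] <- [60 22 c5 08]
D1: mem[0x03..0x09] <- [18 e1 54 0d 31 91 72]
D2: mem[0x11..0x12] <- [22 c5]
D3: mem[0x06..0x0c] <- [91 72 d2 b5 60 22 c5]
D4: mem[0x16..0x17] <- [72 d2]
query mem[0x08]=0xd2, mem[0x12]=0xc5, mem[0x16]=0x72, mem[0x05]=0x54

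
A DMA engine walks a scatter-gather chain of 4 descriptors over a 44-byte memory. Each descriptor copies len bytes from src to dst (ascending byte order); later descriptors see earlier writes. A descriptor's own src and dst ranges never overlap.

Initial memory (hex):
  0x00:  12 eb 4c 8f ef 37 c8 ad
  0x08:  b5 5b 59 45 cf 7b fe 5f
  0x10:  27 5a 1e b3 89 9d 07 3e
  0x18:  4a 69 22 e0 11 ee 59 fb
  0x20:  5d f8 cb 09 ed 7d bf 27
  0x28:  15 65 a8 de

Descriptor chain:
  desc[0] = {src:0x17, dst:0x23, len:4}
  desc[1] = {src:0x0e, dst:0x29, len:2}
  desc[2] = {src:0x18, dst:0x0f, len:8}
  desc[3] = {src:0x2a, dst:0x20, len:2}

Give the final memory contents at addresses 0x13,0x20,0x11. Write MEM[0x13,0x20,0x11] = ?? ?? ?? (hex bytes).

#0 dst[0x23+4] := {0x3e,0x4a,0x69,0x22}
#1 dst[0x29+2] := {0xfe,0x5f}
#2 dst[0x0f+8] := {0x4a,0x69,0x22,0xe0,0x11,0xee,0x59,0xfb}
#3 dst[0x20+2] := {0x5f,0xde}
query mem[0x13]=0x11, mem[0x20]=0x5f, mem[0x11]=0x22

MEM[0x13,0x20,0x11] = 11 5f 22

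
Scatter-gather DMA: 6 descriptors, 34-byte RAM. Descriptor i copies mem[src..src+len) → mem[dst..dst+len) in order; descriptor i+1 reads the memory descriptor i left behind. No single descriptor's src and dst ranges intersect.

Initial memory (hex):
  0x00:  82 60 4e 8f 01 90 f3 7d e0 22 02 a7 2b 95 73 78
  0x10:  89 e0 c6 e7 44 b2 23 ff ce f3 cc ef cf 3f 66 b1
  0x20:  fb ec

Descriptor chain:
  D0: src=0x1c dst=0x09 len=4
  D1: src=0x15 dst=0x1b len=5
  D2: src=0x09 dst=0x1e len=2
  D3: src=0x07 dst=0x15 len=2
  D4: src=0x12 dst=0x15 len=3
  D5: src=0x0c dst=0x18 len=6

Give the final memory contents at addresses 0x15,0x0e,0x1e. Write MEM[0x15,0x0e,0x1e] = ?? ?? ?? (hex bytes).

#0 dst[0x09+4] := {0xcf,0x3f,0x66,0xb1}
#1 dst[0x1b+5] := {0xb2,0x23,0xff,0xce,0xf3}
#2 dst[0x1e+2] := {0xcf,0x3f}
#3 dst[0x15+2] := {0x7d,0xe0}
#4 dst[0x15+3] := {0xc6,0xe7,0x44}
#5 dst[0x18+6] := {0xb1,0x95,0x73,0x78,0x89,0xe0}
query mem[0x15]=0xc6, mem[0x0e]=0x73, mem[0x1e]=0xcf

MEM[0x15,0x0e,0x1e] = c6 73 cf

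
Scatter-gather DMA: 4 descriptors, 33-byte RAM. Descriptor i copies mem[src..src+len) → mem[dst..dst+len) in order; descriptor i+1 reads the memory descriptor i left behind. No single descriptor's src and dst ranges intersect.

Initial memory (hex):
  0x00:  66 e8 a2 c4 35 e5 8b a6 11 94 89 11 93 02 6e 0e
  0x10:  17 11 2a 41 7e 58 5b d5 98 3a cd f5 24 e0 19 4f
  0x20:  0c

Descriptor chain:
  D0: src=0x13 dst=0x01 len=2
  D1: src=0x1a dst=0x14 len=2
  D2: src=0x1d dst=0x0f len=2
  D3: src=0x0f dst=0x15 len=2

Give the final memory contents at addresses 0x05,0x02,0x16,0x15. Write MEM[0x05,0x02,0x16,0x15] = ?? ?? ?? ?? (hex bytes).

MEM[0x05,0x02,0x16,0x15] = e5 7e 19 e0

#0 dst[0x01+2] := {0x41,0x7e}
#1 dst[0x14+2] := {0xcd,0xf5}
#2 dst[0x0f+2] := {0xe0,0x19}
#3 dst[0x15+2] := {0xe0,0x19}
query mem[0x05]=0xe5, mem[0x02]=0x7e, mem[0x16]=0x19, mem[0x15]=0xe0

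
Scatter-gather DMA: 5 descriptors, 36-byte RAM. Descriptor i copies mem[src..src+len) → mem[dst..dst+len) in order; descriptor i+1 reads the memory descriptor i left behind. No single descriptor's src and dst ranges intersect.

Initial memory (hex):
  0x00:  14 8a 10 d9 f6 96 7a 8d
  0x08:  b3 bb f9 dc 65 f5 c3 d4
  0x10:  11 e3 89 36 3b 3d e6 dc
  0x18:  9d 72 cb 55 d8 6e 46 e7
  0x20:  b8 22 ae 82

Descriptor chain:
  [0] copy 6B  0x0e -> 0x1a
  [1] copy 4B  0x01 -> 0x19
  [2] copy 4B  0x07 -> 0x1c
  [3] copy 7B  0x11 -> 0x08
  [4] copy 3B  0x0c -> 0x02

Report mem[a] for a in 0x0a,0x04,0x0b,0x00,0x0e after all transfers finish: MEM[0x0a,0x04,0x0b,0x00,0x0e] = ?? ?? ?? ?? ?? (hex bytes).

[0] 0x0e->0x1a len=6 : c3 d4 11 e3 89 36
[1] 0x01->0x19 len=4 : 8a 10 d9 f6
[2] 0x07->0x1c len=4 : 8d b3 bb f9
[3] 0x11->0x08 len=7 : e3 89 36 3b 3d e6 dc
[4] 0x0c->0x02 len=3 : 3d e6 dc
query mem[0x0a]=0x36, mem[0x04]=0xdc, mem[0x0b]=0x3b, mem[0x00]=0x14, mem[0x0e]=0xdc

MEM[0x0a,0x04,0x0b,0x00,0x0e] = 36 dc 3b 14 dc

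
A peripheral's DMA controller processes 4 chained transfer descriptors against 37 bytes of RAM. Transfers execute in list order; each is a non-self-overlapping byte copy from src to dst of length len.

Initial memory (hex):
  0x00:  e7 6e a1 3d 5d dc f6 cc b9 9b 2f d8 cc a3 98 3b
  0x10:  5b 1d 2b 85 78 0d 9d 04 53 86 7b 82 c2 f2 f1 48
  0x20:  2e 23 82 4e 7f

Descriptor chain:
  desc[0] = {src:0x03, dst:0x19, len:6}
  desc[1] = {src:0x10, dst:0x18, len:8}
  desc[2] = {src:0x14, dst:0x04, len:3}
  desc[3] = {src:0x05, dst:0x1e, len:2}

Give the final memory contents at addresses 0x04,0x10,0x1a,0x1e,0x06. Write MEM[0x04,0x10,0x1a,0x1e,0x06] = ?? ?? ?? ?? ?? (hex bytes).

MEM[0x04,0x10,0x1a,0x1e,0x06] = 78 5b 2b 0d 9d

  after D0: wrote 6B at 0x19 = 3d5ddcf6ccb9
  after D1: wrote 8B at 0x18 = 5b1d2b85780d9d04
  after D2: wrote 3B at 0x04 = 780d9d
  after D3: wrote 2B at 0x1e = 0d9d
query mem[0x04]=0x78, mem[0x10]=0x5b, mem[0x1a]=0x2b, mem[0x1e]=0x0d, mem[0x06]=0x9d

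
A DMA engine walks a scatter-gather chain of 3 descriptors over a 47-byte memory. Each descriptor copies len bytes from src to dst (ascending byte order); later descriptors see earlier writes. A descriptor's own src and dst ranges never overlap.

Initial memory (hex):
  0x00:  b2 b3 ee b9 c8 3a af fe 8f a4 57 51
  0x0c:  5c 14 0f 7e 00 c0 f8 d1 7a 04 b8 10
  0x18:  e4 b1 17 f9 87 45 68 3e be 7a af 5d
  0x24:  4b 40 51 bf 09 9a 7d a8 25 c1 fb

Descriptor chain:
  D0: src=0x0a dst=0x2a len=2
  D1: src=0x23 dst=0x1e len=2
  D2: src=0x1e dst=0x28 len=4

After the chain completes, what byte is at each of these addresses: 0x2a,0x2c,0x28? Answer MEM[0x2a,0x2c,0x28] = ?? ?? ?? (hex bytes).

MEM[0x2a,0x2c,0x28] = be 25 5d

  after D0: wrote 2B at 0x2a = 5751
  after D1: wrote 2B at 0x1e = 5d4b
  after D2: wrote 4B at 0x28 = 5d4bbe7a
query mem[0x2a]=0xbe, mem[0x2c]=0x25, mem[0x28]=0x5d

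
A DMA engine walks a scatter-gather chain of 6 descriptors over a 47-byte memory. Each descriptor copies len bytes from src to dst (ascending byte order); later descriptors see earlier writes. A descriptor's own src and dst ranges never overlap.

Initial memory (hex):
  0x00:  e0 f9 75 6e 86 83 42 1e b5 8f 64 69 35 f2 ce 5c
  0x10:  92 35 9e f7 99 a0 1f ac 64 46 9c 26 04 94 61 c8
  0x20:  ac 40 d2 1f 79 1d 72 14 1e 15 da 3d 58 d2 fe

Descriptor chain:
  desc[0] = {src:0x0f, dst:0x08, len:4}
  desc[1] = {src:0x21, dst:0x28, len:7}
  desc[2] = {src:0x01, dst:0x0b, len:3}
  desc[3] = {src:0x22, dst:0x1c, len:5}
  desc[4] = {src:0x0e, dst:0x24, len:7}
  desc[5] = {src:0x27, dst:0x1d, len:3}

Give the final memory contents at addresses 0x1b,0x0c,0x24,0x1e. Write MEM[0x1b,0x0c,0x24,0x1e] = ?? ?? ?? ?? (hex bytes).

D0: mem[0x08..0x0b] <- [5c 92 35 9e]
D1: mem[0x28..0x2e] <- [40 d2 1f 79 1d 72 14]
D2: mem[0x0b..0x0d] <- [f9 75 6e]
D3: mem[0x1c..0x20] <- [d2 1f 79 1d 72]
D4: mem[0x24..0x2a] <- [ce 5c 92 35 9e f7 99]
D5: mem[0x1d..0x1f] <- [35 9e f7]
query mem[0x1b]=0x26, mem[0x0c]=0x75, mem[0x24]=0xce, mem[0x1e]=0x9e

MEM[0x1b,0x0c,0x24,0x1e] = 26 75 ce 9e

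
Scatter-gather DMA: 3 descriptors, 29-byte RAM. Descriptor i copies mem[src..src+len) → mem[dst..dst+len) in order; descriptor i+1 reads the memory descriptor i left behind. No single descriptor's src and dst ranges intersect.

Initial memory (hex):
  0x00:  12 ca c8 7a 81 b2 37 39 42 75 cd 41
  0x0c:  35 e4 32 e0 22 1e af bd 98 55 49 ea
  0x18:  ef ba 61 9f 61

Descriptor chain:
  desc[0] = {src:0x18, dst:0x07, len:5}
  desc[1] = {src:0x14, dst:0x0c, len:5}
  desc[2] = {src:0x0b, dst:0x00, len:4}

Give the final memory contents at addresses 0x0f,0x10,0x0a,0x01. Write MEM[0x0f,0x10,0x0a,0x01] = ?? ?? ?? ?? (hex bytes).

MEM[0x0f,0x10,0x0a,0x01] = ea ef 9f 98

  after D0: wrote 5B at 0x07 = efba619f61
  after D1: wrote 5B at 0x0c = 985549eaef
  after D2: wrote 4B at 0x00 = 61985549
query mem[0x0f]=0xea, mem[0x10]=0xef, mem[0x0a]=0x9f, mem[0x01]=0x98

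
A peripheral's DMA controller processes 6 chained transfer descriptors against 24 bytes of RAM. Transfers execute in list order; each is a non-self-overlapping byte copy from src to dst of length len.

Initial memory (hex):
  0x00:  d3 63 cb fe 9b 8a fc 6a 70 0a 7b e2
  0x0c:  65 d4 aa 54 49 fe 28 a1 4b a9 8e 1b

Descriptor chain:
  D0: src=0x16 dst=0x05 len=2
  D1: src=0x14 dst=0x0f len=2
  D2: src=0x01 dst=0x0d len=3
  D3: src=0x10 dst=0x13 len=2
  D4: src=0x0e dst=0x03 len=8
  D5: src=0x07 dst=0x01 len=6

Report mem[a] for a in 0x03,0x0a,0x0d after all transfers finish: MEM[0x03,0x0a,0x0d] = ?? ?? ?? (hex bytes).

MEM[0x03,0x0a,0x0d] = fe a9 63

D0: mem[0x05..0x06] <- [8e 1b]
D1: mem[0x0f..0x10] <- [4b a9]
D2: mem[0x0d..0x0f] <- [63 cb fe]
D3: mem[0x13..0x14] <- [a9 fe]
D4: mem[0x03..0x0a] <- [cb fe a9 fe 28 a9 fe a9]
D5: mem[0x01..0x06] <- [28 a9 fe a9 e2 65]
query mem[0x03]=0xfe, mem[0x0a]=0xa9, mem[0x0d]=0x63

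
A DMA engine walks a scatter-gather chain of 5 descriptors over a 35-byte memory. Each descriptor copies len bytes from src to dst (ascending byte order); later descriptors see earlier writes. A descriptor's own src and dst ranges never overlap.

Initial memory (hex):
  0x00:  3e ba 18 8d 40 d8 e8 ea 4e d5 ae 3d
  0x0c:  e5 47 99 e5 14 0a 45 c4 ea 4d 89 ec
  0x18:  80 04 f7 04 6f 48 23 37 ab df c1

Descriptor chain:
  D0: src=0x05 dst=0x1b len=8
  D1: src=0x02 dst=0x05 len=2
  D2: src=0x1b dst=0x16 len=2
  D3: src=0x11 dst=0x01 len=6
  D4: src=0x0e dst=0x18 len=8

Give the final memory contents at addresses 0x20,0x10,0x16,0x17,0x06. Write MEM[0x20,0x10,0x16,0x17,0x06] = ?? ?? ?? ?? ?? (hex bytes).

MEM[0x20,0x10,0x16,0x17,0x06] = ae 14 d8 e8 d8

D0: mem[0x1b..0x22] <- [d8 e8 ea 4e d5 ae 3d e5]
D1: mem[0x05..0x06] <- [18 8d]
D2: mem[0x16..0x17] <- [d8 e8]
D3: mem[0x01..0x06] <- [0a 45 c4 ea 4d d8]
D4: mem[0x18..0x1f] <- [99 e5 14 0a 45 c4 ea 4d]
query mem[0x20]=0xae, mem[0x10]=0x14, mem[0x16]=0xd8, mem[0x17]=0xe8, mem[0x06]=0xd8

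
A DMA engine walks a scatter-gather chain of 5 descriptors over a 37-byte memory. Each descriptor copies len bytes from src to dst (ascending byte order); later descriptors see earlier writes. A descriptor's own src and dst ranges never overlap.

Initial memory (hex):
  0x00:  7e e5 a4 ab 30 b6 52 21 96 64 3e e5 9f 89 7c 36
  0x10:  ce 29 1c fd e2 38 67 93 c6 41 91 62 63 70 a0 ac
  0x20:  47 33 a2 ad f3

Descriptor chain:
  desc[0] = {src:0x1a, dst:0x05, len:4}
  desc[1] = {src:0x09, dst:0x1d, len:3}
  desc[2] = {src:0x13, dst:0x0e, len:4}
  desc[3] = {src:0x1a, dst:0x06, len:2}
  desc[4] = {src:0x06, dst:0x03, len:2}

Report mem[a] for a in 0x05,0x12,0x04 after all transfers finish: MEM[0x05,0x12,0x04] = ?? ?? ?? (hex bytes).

MEM[0x05,0x12,0x04] = 91 1c 62

  after D0: wrote 4B at 0x05 = 91626370
  after D1: wrote 3B at 0x1d = 643ee5
  after D2: wrote 4B at 0x0e = fde23867
  after D3: wrote 2B at 0x06 = 9162
  after D4: wrote 2B at 0x03 = 9162
query mem[0x05]=0x91, mem[0x12]=0x1c, mem[0x04]=0x62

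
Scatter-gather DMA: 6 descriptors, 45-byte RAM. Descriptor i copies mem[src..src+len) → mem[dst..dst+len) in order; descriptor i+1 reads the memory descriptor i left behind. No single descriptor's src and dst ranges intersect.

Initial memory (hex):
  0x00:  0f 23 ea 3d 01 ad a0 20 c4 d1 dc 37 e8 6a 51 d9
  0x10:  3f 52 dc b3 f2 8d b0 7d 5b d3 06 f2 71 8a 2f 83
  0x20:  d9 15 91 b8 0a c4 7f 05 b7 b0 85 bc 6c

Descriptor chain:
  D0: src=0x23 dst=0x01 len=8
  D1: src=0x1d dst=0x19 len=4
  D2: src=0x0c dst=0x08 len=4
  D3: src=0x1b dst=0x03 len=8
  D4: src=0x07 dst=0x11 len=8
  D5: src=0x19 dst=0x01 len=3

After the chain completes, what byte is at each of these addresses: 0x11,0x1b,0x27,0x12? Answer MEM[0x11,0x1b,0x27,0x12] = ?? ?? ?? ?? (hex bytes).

[0] 0x23->0x01 len=8 : b8 0a c4 7f 05 b7 b0 85
[1] 0x1d->0x19 len=4 : 8a 2f 83 d9
[2] 0x0c->0x08 len=4 : e8 6a 51 d9
[3] 0x1b->0x03 len=8 : 83 d9 8a 2f 83 d9 15 91
[4] 0x07->0x11 len=8 : 83 d9 15 91 d9 e8 6a 51
[5] 0x19->0x01 len=3 : 8a 2f 83
query mem[0x11]=0x83, mem[0x1b]=0x83, mem[0x27]=0x05, mem[0x12]=0xd9

MEM[0x11,0x1b,0x27,0x12] = 83 83 05 d9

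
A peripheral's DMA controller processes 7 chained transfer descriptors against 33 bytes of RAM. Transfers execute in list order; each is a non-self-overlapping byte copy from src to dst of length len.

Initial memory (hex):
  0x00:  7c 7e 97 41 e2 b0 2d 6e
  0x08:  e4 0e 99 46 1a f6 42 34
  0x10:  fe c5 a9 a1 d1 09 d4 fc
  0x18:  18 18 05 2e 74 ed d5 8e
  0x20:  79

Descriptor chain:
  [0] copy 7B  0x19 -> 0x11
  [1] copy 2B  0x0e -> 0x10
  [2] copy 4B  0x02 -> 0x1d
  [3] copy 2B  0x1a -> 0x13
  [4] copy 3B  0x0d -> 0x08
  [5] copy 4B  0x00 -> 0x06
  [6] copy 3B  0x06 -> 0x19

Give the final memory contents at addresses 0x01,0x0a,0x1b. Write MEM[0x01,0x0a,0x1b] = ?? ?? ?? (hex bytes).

  after D0: wrote 7B at 0x11 = 18052e74edd58e
  after D1: wrote 2B at 0x10 = 4234
  after D2: wrote 4B at 0x1d = 9741e2b0
  after D3: wrote 2B at 0x13 = 052e
  after D4: wrote 3B at 0x08 = f64234
  after D5: wrote 4B at 0x06 = 7c7e9741
  after D6: wrote 3B at 0x19 = 7c7e97
query mem[0x01]=0x7e, mem[0x0a]=0x34, mem[0x1b]=0x97

MEM[0x01,0x0a,0x1b] = 7e 34 97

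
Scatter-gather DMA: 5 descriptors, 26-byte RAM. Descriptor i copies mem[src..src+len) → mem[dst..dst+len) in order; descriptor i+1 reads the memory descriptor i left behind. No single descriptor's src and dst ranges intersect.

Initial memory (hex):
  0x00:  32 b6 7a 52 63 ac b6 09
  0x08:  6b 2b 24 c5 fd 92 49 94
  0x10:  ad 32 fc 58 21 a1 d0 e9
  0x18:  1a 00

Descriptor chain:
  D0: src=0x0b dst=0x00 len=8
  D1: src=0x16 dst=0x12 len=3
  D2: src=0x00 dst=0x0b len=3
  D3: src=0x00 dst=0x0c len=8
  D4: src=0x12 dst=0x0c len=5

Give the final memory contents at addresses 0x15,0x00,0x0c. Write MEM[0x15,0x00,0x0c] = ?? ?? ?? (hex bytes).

#0 dst[0x00+8] := {0xc5,0xfd,0x92,0x49,0x94,0xad,0x32,0xfc}
#1 dst[0x12+3] := {0xd0,0xe9,0x1a}
#2 dst[0x0b+3] := {0xc5,0xfd,0x92}
#3 dst[0x0c+8] := {0xc5,0xfd,0x92,0x49,0x94,0xad,0x32,0xfc}
#4 dst[0x0c+5] := {0x32,0xfc,0x1a,0xa1,0xd0}
query mem[0x15]=0xa1, mem[0x00]=0xc5, mem[0x0c]=0x32

MEM[0x15,0x00,0x0c] = a1 c5 32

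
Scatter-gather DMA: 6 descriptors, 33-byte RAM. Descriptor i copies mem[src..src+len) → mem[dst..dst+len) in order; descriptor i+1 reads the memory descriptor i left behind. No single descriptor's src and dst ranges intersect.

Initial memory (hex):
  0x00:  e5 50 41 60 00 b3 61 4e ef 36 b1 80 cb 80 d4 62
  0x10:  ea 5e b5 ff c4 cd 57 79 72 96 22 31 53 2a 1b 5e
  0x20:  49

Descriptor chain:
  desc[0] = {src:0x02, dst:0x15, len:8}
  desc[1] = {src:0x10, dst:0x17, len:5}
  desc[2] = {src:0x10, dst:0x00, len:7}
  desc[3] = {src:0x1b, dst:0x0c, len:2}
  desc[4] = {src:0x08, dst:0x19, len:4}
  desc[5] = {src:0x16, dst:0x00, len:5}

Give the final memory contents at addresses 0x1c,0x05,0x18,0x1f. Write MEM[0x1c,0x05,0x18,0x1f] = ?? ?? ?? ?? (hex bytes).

MEM[0x1c,0x05,0x18,0x1f] = 80 41 5e 5e

D0: mem[0x15..0x1c] <- [41 60 00 b3 61 4e ef 36]
D1: mem[0x17..0x1b] <- [ea 5e b5 ff c4]
D2: mem[0x00..0x06] <- [ea 5e b5 ff c4 41 60]
D3: mem[0x0c..0x0d] <- [c4 36]
D4: mem[0x19..0x1c] <- [ef 36 b1 80]
D5: mem[0x00..0x04] <- [60 ea 5e ef 36]
query mem[0x1c]=0x80, mem[0x05]=0x41, mem[0x18]=0x5e, mem[0x1f]=0x5e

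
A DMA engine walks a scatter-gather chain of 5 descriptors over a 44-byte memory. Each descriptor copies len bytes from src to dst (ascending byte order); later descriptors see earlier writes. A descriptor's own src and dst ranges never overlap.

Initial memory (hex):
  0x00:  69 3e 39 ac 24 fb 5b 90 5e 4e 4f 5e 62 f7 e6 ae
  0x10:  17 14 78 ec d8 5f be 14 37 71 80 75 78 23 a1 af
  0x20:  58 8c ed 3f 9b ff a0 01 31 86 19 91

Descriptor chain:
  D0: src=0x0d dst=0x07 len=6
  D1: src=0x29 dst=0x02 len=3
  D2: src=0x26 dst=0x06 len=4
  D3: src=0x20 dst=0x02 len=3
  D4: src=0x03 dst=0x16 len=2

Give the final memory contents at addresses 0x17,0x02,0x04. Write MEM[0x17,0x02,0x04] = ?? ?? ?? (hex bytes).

D0: mem[0x07..0x0c] <- [f7 e6 ae 17 14 78]
D1: mem[0x02..0x04] <- [86 19 91]
D2: mem[0x06..0x09] <- [a0 01 31 86]
D3: mem[0x02..0x04] <- [58 8c ed]
D4: mem[0x16..0x17] <- [8c ed]
query mem[0x17]=0xed, mem[0x02]=0x58, mem[0x04]=0xed

MEM[0x17,0x02,0x04] = ed 58 ed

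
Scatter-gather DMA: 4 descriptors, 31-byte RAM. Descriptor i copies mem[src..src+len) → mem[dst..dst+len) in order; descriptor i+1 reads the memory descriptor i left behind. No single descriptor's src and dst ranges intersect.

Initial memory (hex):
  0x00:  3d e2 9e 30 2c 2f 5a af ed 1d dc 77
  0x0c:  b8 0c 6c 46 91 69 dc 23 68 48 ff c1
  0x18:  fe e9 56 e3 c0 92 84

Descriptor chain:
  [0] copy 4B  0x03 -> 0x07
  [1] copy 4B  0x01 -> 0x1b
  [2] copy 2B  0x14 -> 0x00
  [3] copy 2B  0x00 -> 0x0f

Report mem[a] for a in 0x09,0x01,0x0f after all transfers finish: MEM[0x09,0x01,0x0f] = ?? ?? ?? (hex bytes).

MEM[0x09,0x01,0x0f] = 2f 48 68

[0] 0x03->0x07 len=4 : 30 2c 2f 5a
[1] 0x01->0x1b len=4 : e2 9e 30 2c
[2] 0x14->0x00 len=2 : 68 48
[3] 0x00->0x0f len=2 : 68 48
query mem[0x09]=0x2f, mem[0x01]=0x48, mem[0x0f]=0x68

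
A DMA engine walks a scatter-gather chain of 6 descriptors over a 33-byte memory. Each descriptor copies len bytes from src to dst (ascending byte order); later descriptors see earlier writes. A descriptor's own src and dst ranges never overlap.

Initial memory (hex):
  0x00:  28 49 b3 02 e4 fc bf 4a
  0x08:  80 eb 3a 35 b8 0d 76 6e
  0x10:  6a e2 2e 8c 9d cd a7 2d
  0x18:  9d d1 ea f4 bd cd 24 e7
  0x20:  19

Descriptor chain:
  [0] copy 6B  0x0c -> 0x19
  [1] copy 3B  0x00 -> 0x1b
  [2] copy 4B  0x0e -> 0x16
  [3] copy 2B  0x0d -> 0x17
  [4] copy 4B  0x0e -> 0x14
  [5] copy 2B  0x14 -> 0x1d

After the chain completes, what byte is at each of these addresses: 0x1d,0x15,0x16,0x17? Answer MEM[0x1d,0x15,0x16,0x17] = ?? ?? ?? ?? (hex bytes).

  after D0: wrote 6B at 0x19 = b80d766e6ae2
  after D1: wrote 3B at 0x1b = 2849b3
  after D2: wrote 4B at 0x16 = 766e6ae2
  after D3: wrote 2B at 0x17 = 0d76
  after D4: wrote 4B at 0x14 = 766e6ae2
  after D5: wrote 2B at 0x1d = 766e
query mem[0x1d]=0x76, mem[0x15]=0x6e, mem[0x16]=0x6a, mem[0x17]=0xe2

MEM[0x1d,0x15,0x16,0x17] = 76 6e 6a e2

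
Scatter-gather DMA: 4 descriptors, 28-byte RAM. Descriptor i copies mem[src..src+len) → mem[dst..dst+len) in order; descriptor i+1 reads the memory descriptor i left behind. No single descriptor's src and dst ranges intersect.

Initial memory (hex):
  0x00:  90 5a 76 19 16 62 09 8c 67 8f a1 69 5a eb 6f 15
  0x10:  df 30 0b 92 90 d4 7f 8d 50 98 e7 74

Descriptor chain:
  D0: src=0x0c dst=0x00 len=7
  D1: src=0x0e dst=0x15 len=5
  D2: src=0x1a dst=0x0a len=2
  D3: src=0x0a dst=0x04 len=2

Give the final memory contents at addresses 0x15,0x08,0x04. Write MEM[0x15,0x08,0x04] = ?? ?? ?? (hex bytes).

MEM[0x15,0x08,0x04] = 6f 67 e7

[0] 0x0c->0x00 len=7 : 5a eb 6f 15 df 30 0b
[1] 0x0e->0x15 len=5 : 6f 15 df 30 0b
[2] 0x1a->0x0a len=2 : e7 74
[3] 0x0a->0x04 len=2 : e7 74
query mem[0x15]=0x6f, mem[0x08]=0x67, mem[0x04]=0xe7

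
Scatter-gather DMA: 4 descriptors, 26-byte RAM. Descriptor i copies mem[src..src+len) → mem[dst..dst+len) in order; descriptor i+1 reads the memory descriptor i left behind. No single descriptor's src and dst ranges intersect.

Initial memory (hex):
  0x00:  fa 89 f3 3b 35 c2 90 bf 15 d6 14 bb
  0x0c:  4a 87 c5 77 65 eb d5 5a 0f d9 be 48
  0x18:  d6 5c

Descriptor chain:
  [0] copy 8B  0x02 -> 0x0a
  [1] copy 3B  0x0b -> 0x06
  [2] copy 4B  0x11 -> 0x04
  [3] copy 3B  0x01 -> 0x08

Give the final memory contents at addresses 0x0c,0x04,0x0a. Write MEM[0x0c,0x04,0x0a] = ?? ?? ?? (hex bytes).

[0] 0x02->0x0a len=8 : f3 3b 35 c2 90 bf 15 d6
[1] 0x0b->0x06 len=3 : 3b 35 c2
[2] 0x11->0x04 len=4 : d6 d5 5a 0f
[3] 0x01->0x08 len=3 : 89 f3 3b
query mem[0x0c]=0x35, mem[0x04]=0xd6, mem[0x0a]=0x3b

MEM[0x0c,0x04,0x0a] = 35 d6 3b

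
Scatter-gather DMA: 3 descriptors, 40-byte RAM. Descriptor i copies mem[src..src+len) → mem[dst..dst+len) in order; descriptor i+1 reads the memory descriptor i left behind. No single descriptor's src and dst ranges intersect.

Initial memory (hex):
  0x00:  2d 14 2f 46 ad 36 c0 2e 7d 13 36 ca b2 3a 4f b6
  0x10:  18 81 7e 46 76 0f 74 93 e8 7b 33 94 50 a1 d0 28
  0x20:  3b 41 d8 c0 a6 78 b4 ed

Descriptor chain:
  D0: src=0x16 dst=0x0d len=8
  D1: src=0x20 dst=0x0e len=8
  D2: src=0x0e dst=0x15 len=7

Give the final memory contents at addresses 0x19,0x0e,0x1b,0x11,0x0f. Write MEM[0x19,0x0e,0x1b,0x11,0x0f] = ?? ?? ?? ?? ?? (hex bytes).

MEM[0x19,0x0e,0x1b,0x11,0x0f] = a6 3b b4 c0 41

[0] 0x16->0x0d len=8 : 74 93 e8 7b 33 94 50 a1
[1] 0x20->0x0e len=8 : 3b 41 d8 c0 a6 78 b4 ed
[2] 0x0e->0x15 len=7 : 3b 41 d8 c0 a6 78 b4
query mem[0x19]=0xa6, mem[0x0e]=0x3b, mem[0x1b]=0xb4, mem[0x11]=0xc0, mem[0x0f]=0x41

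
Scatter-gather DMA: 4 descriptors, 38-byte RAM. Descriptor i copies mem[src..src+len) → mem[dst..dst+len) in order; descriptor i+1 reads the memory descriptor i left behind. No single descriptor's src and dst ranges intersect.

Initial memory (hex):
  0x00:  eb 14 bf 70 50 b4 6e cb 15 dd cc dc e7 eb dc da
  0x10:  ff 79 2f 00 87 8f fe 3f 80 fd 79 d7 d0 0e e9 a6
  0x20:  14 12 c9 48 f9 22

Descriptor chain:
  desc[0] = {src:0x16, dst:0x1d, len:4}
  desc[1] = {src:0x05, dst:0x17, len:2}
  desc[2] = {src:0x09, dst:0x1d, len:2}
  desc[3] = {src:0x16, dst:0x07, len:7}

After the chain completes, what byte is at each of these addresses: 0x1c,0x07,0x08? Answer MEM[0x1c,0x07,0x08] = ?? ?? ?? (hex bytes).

  after D0: wrote 4B at 0x1d = fe3f80fd
  after D1: wrote 2B at 0x17 = b46e
  after D2: wrote 2B at 0x1d = ddcc
  after D3: wrote 7B at 0x07 = feb46efd79d7d0
query mem[0x1c]=0xd0, mem[0x07]=0xfe, mem[0x08]=0xb4

MEM[0x1c,0x07,0x08] = d0 fe b4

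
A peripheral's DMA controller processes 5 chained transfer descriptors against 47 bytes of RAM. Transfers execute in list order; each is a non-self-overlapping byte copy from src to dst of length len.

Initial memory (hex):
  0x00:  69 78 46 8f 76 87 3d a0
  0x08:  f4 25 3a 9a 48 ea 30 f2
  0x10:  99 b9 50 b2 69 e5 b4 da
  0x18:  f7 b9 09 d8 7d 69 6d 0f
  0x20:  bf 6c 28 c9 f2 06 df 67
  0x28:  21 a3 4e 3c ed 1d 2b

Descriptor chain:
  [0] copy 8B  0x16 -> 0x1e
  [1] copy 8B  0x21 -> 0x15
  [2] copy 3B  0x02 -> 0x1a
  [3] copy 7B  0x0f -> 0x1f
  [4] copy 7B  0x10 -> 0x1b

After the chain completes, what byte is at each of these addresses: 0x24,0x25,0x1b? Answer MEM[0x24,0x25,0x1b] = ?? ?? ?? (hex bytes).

#0 dst[0x1e+8] := {0xb4,0xda,0xf7,0xb9,0x09,0xd8,0x7d,0x69}
#1 dst[0x15+8] := {0xb9,0x09,0xd8,0x7d,0x69,0xdf,0x67,0x21}
#2 dst[0x1a+3] := {0x46,0x8f,0x76}
#3 dst[0x1f+7] := {0xf2,0x99,0xb9,0x50,0xb2,0x69,0xb9}
#4 dst[0x1b+7] := {0x99,0xb9,0x50,0xb2,0x69,0xb9,0x09}
query mem[0x24]=0x69, mem[0x25]=0xb9, mem[0x1b]=0x99

MEM[0x24,0x25,0x1b] = 69 b9 99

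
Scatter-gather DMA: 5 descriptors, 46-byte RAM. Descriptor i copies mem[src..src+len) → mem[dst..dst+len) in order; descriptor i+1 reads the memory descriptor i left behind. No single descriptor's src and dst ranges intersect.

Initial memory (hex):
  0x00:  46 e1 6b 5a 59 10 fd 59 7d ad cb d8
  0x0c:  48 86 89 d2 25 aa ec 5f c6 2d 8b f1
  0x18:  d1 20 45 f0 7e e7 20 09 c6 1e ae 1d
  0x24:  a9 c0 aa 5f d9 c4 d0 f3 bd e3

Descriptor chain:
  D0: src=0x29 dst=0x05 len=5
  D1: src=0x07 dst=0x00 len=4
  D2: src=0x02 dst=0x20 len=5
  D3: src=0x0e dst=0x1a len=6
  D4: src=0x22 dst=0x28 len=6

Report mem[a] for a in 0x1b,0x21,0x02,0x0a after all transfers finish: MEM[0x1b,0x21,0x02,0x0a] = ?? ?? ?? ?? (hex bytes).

MEM[0x1b,0x21,0x02,0x0a] = d2 cb e3 cb

#0 dst[0x05+5] := {0xc4,0xd0,0xf3,0xbd,0xe3}
#1 dst[0x00+4] := {0xf3,0xbd,0xe3,0xcb}
#2 dst[0x20+5] := {0xe3,0xcb,0x59,0xc4,0xd0}
#3 dst[0x1a+6] := {0x89,0xd2,0x25,0xaa,0xec,0x5f}
#4 dst[0x28+6] := {0x59,0xc4,0xd0,0xc0,0xaa,0x5f}
query mem[0x1b]=0xd2, mem[0x21]=0xcb, mem[0x02]=0xe3, mem[0x0a]=0xcb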